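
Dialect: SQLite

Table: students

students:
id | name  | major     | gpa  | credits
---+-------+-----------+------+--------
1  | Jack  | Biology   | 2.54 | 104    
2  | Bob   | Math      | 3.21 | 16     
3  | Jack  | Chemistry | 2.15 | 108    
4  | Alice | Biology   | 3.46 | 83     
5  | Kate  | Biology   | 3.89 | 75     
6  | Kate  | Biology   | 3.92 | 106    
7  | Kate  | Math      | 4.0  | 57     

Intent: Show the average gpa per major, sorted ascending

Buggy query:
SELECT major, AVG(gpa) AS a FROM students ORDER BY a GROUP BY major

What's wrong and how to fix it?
Bug: GROUP BY must precede ORDER BY

Fix: Reorder: SELECT … FROM … GROUP BY … ORDER BY …

Corrected query:
SELECT major, AVG(gpa) AS a FROM students GROUP BY major ORDER BY a

Result:
major     | a     
----------+-------
Chemistry | 2.15  
Biology   | 3.4525
Math      | 3.605 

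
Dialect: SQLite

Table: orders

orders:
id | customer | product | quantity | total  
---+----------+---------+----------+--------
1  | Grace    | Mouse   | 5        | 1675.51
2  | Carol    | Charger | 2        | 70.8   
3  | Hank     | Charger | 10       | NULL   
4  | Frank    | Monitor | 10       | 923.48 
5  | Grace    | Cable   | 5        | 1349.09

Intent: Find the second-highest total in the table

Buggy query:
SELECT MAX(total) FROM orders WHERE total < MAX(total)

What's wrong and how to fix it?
Bug: The inner MAX is an aggregate inside WHERE, which is not allowed

Fix: Put the inner MAX in a scalar subquery

Corrected query:
SELECT MAX(total) FROM orders WHERE total < (SELECT MAX(total) FROM orders)

Result:
MAX(total)
----------
1349.09   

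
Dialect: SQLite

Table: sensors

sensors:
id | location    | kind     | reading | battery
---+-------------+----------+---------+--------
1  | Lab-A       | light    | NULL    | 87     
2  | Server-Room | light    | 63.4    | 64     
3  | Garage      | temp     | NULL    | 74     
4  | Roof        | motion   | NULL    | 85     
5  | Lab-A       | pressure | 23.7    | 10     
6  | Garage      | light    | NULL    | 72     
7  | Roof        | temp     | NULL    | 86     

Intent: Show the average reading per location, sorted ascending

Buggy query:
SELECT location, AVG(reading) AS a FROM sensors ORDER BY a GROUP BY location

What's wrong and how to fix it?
Bug: GROUP BY must precede ORDER BY

Fix: Reorder: SELECT … FROM … GROUP BY … ORDER BY …

Corrected query:
SELECT location, AVG(reading) AS a FROM sensors GROUP BY location ORDER BY a

Result:
location    | a   
------------+-----
Garage      | NULL
Roof        | NULL
Lab-A       | 23.7
Server-Room | 63.4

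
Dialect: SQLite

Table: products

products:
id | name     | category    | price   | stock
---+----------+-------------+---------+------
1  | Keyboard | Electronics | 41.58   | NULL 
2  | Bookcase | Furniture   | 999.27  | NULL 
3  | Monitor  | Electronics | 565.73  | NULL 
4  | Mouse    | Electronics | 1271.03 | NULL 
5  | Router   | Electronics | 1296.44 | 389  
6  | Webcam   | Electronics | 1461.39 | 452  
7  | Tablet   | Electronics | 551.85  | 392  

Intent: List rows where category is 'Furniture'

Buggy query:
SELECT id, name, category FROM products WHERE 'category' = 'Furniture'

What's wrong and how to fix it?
Bug: Single quotes denote string literals in SQL; the column name is being compared as a constant string

Fix: Remove the quotes around the column name (or use double quotes for an identifier)

Corrected query:
SELECT id, name, category FROM products WHERE category = 'Furniture'

Result:
id | name     | category 
---+----------+----------
2  | Bookcase | Furniture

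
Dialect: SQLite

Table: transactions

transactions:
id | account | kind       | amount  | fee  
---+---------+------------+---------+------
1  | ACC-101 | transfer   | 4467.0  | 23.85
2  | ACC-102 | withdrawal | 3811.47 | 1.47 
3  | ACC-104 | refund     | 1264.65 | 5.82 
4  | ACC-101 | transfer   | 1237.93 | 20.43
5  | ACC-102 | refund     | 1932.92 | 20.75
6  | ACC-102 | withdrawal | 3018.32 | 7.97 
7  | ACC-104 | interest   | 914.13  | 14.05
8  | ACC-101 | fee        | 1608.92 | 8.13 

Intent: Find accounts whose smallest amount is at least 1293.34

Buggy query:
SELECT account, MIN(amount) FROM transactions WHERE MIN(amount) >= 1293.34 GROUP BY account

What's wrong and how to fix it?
Bug: MIN() in WHERE is a misuse of aggregate

Fix: Replace WHERE with HAVING after the GROUP BY

Corrected query:
SELECT account, MIN(amount) FROM transactions GROUP BY account HAVING MIN(amount) >= 1293.34

Result:
account | MIN(amount)
--------+------------
ACC-102 | 1932.92    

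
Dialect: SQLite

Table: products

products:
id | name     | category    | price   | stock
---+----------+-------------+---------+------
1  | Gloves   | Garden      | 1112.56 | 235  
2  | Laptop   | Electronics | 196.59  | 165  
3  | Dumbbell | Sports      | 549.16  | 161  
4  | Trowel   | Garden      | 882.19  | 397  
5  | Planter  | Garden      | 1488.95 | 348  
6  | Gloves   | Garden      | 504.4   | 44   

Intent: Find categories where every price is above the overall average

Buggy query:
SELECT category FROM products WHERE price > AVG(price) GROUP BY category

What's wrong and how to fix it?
Bug: WHERE evaluates per row before aggregation, so AVG() is unavailable

Fix: Compute the overall average in a scalar subquery and compare each group's MIN against it in HAVING

Corrected query:
SELECT category FROM products GROUP BY category HAVING MIN(price) > (SELECT AVG(price) FROM products)

Result:
(no rows)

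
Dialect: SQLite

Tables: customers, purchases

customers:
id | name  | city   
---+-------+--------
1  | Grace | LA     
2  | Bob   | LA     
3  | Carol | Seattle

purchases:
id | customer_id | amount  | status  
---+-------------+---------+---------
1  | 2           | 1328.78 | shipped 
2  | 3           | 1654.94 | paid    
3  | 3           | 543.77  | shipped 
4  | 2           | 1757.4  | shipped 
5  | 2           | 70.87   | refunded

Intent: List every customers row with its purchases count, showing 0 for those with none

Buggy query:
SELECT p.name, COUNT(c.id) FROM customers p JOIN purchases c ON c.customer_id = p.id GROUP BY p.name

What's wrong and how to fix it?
Bug: An inner join excludes parents with zero children

Fix: Switch to LEFT JOIN to retain unmatched parent rows

Corrected query:
SELECT p.name, COUNT(c.id) FROM customers p LEFT JOIN purchases c ON c.customer_id = p.id GROUP BY p.name

Result:
name  | COUNT(c.id)
------+------------
Bob   | 3          
Carol | 2          
Grace | 0          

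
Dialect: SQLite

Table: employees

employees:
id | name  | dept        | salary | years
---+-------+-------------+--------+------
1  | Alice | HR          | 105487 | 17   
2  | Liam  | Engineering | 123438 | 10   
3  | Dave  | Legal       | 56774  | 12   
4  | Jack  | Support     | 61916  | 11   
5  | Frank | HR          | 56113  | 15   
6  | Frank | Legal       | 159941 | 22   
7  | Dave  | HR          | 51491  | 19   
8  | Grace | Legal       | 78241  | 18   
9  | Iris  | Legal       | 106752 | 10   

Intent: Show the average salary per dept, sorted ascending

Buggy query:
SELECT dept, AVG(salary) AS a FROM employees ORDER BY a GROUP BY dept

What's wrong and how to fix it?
Bug: ORDER BY appears before GROUP BY; SQL clause order requires GROUP BY first

Fix: Reorder: SELECT … FROM … GROUP BY … ORDER BY …

Corrected query:
SELECT dept, AVG(salary) AS a FROM employees GROUP BY dept ORDER BY a

Result:
dept        | a           
------------+-------------
Support     | 61916       
HR          | 71030.333333
Legal       | 100427      
Engineering | 123438      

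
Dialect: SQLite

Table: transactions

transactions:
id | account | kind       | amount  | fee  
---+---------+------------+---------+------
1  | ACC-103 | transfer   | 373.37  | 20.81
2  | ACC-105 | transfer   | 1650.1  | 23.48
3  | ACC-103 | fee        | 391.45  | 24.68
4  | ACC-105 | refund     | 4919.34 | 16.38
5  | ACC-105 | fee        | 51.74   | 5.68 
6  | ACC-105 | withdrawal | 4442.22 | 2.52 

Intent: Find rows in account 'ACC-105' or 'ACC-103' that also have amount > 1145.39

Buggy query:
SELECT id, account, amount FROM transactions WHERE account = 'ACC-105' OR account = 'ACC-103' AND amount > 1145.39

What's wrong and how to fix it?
Bug: AND binds tighter than OR, so this parses as account = 'ACC-105' OR (account = 'ACC-103' AND amount > 1145.39)

Fix: Group the OR with parentheses (or use IN), then AND the threshold

Corrected query:
SELECT id, account, amount FROM transactions WHERE (account = 'ACC-105' OR account = 'ACC-103') AND amount > 1145.39

Result:
id | account | amount 
---+---------+--------
2  | ACC-105 | 1650.1 
4  | ACC-105 | 4919.34
6  | ACC-105 | 4442.22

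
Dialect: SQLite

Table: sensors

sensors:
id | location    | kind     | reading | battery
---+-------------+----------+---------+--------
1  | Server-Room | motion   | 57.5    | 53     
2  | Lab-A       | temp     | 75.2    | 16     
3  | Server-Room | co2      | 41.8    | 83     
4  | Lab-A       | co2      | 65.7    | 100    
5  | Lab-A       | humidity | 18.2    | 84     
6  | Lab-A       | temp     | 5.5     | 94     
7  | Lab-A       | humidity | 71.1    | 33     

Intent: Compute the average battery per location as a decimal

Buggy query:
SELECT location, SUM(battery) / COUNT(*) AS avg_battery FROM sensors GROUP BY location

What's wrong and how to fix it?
Bug: Both operands are integers, so '/' performs integer division and truncates

Fix: Multiply by 1.0 (or CAST to REAL) to force floating-point division

Corrected query:
SELECT location, SUM(battery) * 1.0 / COUNT(*) AS avg_battery FROM sensors GROUP BY location

Result:
location    | avg_battery
------------+------------
Lab-A       | 65.4       
Server-Room | 68         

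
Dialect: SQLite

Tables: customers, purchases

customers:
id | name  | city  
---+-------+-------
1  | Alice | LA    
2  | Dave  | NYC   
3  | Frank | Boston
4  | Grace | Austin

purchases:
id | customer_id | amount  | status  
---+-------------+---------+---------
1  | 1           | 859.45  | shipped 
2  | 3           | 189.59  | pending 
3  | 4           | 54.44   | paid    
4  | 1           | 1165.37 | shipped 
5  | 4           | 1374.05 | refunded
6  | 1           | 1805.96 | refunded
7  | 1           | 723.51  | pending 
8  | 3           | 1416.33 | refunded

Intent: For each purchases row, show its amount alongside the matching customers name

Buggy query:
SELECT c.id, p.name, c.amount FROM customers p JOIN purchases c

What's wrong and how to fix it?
Bug: Missing join condition: each purchases row is matched to all customers rows instead of just its own

Fix: Add ON c.customer_id = p.id to the JOIN

Corrected query:
SELECT c.id, p.name, c.amount FROM customers p JOIN purchases c ON c.customer_id = p.id

Result:
id | name  | amount 
---+-------+--------
1  | Alice | 859.45 
2  | Frank | 189.59 
3  | Grace | 54.44  
4  | Alice | 1165.37
5  | Grace | 1374.05
6  | Alice | 1805.96
7  | Alice | 723.51 
8  | Frank | 1416.33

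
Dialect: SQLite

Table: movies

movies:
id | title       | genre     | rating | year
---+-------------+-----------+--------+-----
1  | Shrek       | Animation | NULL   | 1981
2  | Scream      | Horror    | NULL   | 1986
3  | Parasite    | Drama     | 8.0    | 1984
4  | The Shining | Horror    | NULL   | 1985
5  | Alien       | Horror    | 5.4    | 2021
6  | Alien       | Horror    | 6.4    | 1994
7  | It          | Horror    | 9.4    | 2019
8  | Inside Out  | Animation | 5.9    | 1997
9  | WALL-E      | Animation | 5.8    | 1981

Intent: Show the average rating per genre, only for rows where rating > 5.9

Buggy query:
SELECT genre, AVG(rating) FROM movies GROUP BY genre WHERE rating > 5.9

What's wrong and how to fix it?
Bug: WHERE cannot follow GROUP BY

Fix: Move the WHERE clause before GROUP BY

Corrected query:
SELECT genre, AVG(rating) FROM movies WHERE rating > 5.9 GROUP BY genre

Result:
genre  | AVG(rating)
-------+------------
Drama  | 8          
Horror | 7.9        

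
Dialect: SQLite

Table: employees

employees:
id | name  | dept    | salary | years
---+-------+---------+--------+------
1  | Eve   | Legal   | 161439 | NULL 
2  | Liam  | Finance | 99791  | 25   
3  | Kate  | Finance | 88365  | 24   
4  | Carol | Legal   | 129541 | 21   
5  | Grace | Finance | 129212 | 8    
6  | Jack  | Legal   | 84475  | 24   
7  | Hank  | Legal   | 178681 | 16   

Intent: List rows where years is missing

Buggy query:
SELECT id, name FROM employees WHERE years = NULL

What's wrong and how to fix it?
Bug: '= NULL' is always unknown in SQL three-valued logic, so no rows match

Fix: Use IS NULL to test for NULL

Corrected query:
SELECT id, name FROM employees WHERE years IS NULL

Result:
id | name
---+-----
1  | Eve 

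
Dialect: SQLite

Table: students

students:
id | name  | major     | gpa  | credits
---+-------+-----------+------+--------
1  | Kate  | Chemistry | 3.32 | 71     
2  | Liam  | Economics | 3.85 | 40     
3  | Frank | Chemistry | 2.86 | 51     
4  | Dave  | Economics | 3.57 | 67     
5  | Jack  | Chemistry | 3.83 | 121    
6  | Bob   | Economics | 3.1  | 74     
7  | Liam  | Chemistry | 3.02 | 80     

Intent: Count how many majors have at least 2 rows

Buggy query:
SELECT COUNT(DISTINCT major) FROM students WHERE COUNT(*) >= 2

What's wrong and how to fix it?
Bug: WHERE filters individual rows, not groups, so a group-level COUNT is invalid there

Fix: Group first with HAVING COUNT(*) >= 2, then COUNT the resulting groups

Corrected query:
SELECT COUNT(*) FROM (SELECT major FROM students GROUP BY major HAVING COUNT(*) >= 2)

Result:
COUNT(*)
--------
2       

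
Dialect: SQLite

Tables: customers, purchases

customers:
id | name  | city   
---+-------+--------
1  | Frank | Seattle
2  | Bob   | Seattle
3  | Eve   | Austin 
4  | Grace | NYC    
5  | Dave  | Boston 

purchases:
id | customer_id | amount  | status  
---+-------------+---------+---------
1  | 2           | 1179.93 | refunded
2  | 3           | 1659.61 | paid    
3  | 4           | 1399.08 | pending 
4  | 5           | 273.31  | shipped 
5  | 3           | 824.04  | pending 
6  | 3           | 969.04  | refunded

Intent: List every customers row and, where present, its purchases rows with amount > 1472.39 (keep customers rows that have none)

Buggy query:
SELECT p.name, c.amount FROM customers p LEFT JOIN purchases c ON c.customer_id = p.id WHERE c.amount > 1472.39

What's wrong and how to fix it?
Bug: A WHERE condition on the right-hand table after LEFT JOIN drops unmatched parents

Fix: Move the right-table condition into the ON clause so unmatched parents are kept

Corrected query:
SELECT p.name, c.amount FROM customers p LEFT JOIN purchases c ON c.customer_id = p.id AND c.amount > 1472.39

Result:
name  | amount 
------+--------
Frank | NULL   
Bob   | NULL   
Eve   | 1659.61
Grace | NULL   
Dave  | NULL   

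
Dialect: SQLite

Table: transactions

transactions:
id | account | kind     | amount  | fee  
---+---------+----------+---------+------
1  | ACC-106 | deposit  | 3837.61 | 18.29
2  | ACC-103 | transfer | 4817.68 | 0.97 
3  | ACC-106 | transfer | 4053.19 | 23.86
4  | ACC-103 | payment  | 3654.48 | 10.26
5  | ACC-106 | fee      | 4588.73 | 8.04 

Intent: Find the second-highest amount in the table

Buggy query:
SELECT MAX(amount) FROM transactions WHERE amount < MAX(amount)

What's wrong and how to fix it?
Bug: MAX(amount) on the right of the comparison is an aggregate-in-WHERE error

Fix: Put the inner MAX in a scalar subquery

Corrected query:
SELECT MAX(amount) FROM transactions WHERE amount < (SELECT MAX(amount) FROM transactions)

Result:
MAX(amount)
-----------
4588.73    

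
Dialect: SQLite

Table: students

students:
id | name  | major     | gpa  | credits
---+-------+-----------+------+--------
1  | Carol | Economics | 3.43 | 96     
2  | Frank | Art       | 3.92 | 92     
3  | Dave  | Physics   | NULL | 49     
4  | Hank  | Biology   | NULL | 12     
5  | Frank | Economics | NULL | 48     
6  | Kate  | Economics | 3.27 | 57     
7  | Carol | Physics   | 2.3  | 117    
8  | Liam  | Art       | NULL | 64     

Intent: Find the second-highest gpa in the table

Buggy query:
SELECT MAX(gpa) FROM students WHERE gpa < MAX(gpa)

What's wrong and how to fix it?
Bug: MAX(gpa) on the right of the comparison is an aggregate-in-WHERE error

Fix: Compute the overall MAX in a subquery, then take MAX of rows below it

Corrected query:
SELECT MAX(gpa) FROM students WHERE gpa < (SELECT MAX(gpa) FROM students)

Result:
MAX(gpa)
--------
3.43    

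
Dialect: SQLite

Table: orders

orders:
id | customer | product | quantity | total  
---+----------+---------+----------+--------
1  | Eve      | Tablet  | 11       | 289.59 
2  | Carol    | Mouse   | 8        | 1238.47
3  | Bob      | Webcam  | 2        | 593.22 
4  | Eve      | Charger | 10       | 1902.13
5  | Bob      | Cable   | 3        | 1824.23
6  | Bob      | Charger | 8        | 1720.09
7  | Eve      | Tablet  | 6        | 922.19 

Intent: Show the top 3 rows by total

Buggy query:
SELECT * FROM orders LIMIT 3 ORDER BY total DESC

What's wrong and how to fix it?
Bug: ORDER BY cannot follow LIMIT; LIMIT is the final clause

Fix: Sort with ORDER BY, then apply LIMIT

Corrected query:
SELECT * FROM orders ORDER BY total DESC LIMIT 3

Result:
id | customer | product | quantity | total  
---+----------+---------+----------+--------
4  | Eve      | Charger | 10       | 1902.13
5  | Bob      | Cable   | 3        | 1824.23
6  | Bob      | Charger | 8        | 1720.09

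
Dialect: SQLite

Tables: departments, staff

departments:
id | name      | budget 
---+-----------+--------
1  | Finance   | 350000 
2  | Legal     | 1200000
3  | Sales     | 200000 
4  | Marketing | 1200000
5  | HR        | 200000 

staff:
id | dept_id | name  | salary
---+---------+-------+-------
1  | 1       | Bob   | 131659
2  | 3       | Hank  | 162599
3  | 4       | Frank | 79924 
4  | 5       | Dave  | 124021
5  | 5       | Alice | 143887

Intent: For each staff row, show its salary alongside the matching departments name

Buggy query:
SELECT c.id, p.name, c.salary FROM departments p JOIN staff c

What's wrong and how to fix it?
Bug: JOIN with no ON clause produces a cartesian product; every staff row pairs with every departments row

Fix: Add ON c.dept_id = p.id to the JOIN

Corrected query:
SELECT c.id, p.name, c.salary FROM departments p JOIN staff c ON c.dept_id = p.id

Result:
id | name      | salary
---+-----------+-------
1  | Finance   | 131659
2  | Sales     | 162599
3  | Marketing | 79924 
4  | HR        | 124021
5  | HR        | 143887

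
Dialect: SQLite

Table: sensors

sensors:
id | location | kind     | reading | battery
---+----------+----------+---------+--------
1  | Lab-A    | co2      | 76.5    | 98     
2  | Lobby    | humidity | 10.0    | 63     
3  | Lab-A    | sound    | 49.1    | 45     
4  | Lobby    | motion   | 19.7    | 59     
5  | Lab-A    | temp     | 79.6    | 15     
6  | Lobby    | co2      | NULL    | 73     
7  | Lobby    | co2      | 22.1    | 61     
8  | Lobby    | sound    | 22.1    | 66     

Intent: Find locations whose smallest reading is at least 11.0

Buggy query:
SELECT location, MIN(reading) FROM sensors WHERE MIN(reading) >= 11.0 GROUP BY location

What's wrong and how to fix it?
Bug: Aggregates like MIN are computed per group after WHERE runs

Fix: Replace WHERE with HAVING after the GROUP BY

Corrected query:
SELECT location, MIN(reading) FROM sensors GROUP BY location HAVING MIN(reading) >= 11.0

Result:
location | MIN(reading)
---------+-------------
Lab-A    | 49.1        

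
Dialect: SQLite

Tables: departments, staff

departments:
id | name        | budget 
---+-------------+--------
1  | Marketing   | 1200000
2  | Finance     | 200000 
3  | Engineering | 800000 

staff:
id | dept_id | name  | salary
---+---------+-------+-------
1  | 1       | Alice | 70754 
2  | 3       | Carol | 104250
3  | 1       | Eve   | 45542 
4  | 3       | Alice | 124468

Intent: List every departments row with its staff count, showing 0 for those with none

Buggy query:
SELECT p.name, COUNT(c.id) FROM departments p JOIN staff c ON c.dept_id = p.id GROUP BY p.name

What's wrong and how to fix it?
Bug: An inner join excludes parents with zero children

Fix: Switch to LEFT JOIN to retain unmatched parent rows

Corrected query:
SELECT p.name, COUNT(c.id) FROM departments p LEFT JOIN staff c ON c.dept_id = p.id GROUP BY p.name

Result:
name        | COUNT(c.id)
------------+------------
Engineering | 2          
Finance     | 0          
Marketing   | 2          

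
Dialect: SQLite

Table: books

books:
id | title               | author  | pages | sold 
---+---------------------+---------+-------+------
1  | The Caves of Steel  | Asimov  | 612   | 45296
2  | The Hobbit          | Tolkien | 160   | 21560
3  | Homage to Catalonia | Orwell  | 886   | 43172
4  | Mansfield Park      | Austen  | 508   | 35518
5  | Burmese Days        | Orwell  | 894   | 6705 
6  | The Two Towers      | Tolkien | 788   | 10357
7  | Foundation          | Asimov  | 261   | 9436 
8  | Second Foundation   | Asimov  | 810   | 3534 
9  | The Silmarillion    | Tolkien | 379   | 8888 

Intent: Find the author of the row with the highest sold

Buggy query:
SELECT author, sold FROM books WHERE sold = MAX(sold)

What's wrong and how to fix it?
Bug: MAX(sold) is an aggregate and cannot be used directly in WHERE

Fix: Use a subquery: WHERE sold = (SELECT MAX(sold) FROM books)

Corrected query:
SELECT author, sold FROM books WHERE sold = (SELECT MAX(sold) FROM books)

Result:
author | sold 
-------+------
Asimov | 45296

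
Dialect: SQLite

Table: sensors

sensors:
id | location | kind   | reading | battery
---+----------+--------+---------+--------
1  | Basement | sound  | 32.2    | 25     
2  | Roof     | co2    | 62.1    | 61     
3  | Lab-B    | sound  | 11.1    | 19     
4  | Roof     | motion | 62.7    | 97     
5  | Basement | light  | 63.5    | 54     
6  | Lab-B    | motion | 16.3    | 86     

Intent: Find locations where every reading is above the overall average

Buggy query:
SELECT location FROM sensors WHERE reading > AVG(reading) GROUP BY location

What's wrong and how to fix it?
Bug: AVG() is an aggregate; it can't sit directly in WHERE

Fix: Compute the overall average in a scalar subquery and compare each group's MIN against it in HAVING

Corrected query:
SELECT location FROM sensors GROUP BY location HAVING MIN(reading) > (SELECT AVG(reading) FROM sensors)

Result:
location
--------
Roof    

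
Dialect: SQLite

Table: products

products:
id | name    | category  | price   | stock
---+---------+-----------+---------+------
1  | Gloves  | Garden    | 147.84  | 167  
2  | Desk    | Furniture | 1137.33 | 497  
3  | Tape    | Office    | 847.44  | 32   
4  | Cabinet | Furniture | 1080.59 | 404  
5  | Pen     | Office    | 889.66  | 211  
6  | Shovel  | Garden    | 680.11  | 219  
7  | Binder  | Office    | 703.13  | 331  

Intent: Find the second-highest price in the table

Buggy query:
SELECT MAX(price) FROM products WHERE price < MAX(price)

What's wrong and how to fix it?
Bug: MAX(price) on the right of the comparison is an aggregate-in-WHERE error

Fix: Compute the overall MAX in a subquery, then take MAX of rows below it

Corrected query:
SELECT MAX(price) FROM products WHERE price < (SELECT MAX(price) FROM products)

Result:
MAX(price)
----------
1080.59   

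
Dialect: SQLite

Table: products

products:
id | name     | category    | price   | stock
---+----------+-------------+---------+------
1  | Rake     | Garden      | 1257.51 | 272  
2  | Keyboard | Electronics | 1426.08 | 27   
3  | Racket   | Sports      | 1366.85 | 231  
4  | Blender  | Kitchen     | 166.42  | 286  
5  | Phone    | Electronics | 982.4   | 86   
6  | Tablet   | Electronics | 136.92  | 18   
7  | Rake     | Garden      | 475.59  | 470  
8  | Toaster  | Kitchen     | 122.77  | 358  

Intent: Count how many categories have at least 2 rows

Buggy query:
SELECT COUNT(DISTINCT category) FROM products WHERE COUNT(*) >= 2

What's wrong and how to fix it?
Bug: COUNT(*) cannot appear in WHERE; the per-group count doesn't exist yet

Fix: Group first with HAVING COUNT(*) >= 2, then COUNT the resulting groups

Corrected query:
SELECT COUNT(*) FROM (SELECT category FROM products GROUP BY category HAVING COUNT(*) >= 2)

Result:
COUNT(*)
--------
3       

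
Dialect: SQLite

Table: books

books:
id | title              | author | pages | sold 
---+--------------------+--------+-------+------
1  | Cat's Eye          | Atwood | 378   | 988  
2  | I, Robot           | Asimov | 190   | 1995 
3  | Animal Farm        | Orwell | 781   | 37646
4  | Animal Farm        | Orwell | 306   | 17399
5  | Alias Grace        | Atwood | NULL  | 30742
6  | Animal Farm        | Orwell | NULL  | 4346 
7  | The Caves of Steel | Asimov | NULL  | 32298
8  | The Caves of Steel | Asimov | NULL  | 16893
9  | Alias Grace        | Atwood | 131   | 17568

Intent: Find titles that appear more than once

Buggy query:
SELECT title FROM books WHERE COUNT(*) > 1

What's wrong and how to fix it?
Bug: WHERE can't reference COUNT(*); aggregates are computed after WHERE

Fix: Group first, then use HAVING for the count condition

Corrected query:
SELECT title FROM books GROUP BY title HAVING COUNT(*) > 1

Result:
title             
------------------
Alias Grace       
Animal Farm       
The Caves of Steel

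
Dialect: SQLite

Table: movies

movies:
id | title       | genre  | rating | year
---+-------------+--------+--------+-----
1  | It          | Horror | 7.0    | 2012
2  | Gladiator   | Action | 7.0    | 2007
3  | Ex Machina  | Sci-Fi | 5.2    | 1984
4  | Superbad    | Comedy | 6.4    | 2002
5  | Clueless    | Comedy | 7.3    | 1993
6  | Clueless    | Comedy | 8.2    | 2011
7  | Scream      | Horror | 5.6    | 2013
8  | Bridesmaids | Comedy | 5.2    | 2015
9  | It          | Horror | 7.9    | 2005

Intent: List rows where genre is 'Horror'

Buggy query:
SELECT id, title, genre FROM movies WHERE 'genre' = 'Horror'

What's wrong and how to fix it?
Bug: Single quotes denote string literals in SQL; the column name is being compared as a constant string

Fix: Remove the quotes around the column name (or use double quotes for an identifier)

Corrected query:
SELECT id, title, genre FROM movies WHERE genre = 'Horror'

Result:
id | title  | genre 
---+--------+-------
1  | It     | Horror
7  | Scream | Horror
9  | It     | Horror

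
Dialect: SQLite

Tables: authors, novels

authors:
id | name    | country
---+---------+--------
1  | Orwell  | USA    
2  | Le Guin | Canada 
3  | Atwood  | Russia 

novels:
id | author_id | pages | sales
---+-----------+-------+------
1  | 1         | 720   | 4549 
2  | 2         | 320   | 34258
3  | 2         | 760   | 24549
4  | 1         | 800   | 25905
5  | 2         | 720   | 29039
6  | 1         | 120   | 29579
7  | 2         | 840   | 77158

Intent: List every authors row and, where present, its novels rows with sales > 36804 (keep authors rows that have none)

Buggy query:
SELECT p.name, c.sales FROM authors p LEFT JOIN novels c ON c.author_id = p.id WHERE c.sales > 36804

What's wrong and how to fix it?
Bug: A WHERE condition on the right-hand table after LEFT JOIN drops unmatched parents

Fix: Put 'c.sales > 36804' in the JOIN's ON clause instead of WHERE

Corrected query:
SELECT p.name, c.sales FROM authors p LEFT JOIN novels c ON c.author_id = p.id AND c.sales > 36804

Result:
name    | sales
--------+------
Orwell  | NULL 
Le Guin | 77158
Atwood  | NULL 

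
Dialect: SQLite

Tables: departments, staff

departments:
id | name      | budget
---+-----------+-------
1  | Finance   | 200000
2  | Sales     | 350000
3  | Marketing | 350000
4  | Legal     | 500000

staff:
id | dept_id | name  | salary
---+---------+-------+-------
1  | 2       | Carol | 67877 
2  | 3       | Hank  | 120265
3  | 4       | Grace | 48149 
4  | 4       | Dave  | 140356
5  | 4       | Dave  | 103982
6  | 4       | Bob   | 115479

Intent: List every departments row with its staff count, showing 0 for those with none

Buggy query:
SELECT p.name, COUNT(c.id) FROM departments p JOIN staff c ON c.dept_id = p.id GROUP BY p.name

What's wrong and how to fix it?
Bug: An inner join excludes parents with zero children

Fix: Switch to LEFT JOIN to retain unmatched parent rows

Corrected query:
SELECT p.name, COUNT(c.id) FROM departments p LEFT JOIN staff c ON c.dept_id = p.id GROUP BY p.name

Result:
name      | COUNT(c.id)
----------+------------
Finance   | 0          
Legal     | 4          
Marketing | 1          
Sales     | 1          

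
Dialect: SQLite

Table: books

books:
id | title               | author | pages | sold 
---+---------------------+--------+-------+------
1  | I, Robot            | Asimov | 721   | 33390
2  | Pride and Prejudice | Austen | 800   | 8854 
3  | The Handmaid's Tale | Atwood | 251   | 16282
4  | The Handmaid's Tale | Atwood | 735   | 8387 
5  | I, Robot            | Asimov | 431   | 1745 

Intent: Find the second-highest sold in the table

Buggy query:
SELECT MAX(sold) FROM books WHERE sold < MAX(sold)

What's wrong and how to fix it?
Bug: MAX(sold) on the right of the comparison is an aggregate-in-WHERE error

Fix: Put the inner MAX in a scalar subquery

Corrected query:
SELECT MAX(sold) FROM books WHERE sold < (SELECT MAX(sold) FROM books)

Result:
MAX(sold)
---------
16282    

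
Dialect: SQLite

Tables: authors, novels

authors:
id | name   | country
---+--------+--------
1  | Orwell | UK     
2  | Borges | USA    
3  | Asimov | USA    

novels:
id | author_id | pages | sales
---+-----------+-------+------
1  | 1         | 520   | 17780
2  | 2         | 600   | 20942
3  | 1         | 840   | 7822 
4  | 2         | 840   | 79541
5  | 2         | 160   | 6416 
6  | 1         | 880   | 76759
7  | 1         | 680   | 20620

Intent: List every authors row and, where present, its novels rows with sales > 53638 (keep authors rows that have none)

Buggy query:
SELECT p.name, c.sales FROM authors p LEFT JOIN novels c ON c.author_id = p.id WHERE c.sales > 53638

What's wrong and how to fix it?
Bug: Filtering c.sales in WHERE discards the NULL rows produced by LEFT JOIN, turning it into an inner join

Fix: Move the right-table condition into the ON clause so unmatched parents are kept

Corrected query:
SELECT p.name, c.sales FROM authors p LEFT JOIN novels c ON c.author_id = p.id AND c.sales > 53638

Result:
name   | sales
-------+------
Orwell | 76759
Borges | 79541
Asimov | NULL 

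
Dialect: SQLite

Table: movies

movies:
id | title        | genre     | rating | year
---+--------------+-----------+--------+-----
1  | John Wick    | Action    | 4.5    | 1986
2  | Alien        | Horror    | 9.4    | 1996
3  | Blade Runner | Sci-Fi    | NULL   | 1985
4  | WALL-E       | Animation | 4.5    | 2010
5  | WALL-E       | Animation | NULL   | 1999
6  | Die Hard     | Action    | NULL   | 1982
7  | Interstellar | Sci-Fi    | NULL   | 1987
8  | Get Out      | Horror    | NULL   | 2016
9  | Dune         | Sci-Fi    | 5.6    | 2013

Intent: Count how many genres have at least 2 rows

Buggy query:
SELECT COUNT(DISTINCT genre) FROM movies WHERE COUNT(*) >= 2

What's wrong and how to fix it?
Bug: WHERE filters individual rows, not groups, so a group-level COUNT is invalid there

Fix: Group first with HAVING COUNT(*) >= 2, then COUNT the resulting groups

Corrected query:
SELECT COUNT(*) FROM (SELECT genre FROM movies GROUP BY genre HAVING COUNT(*) >= 2)

Result:
COUNT(*)
--------
4       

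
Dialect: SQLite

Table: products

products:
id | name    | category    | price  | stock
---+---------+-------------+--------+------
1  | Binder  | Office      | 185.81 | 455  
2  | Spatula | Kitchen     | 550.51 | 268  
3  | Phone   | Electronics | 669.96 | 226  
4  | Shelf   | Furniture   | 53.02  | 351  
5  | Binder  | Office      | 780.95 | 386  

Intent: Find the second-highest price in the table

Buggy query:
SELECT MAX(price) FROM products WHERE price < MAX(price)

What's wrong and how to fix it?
Bug: The inner MAX is an aggregate inside WHERE, which is not allowed

Fix: Compute the overall MAX in a subquery, then take MAX of rows below it

Corrected query:
SELECT MAX(price) FROM products WHERE price < (SELECT MAX(price) FROM products)

Result:
MAX(price)
----------
669.96    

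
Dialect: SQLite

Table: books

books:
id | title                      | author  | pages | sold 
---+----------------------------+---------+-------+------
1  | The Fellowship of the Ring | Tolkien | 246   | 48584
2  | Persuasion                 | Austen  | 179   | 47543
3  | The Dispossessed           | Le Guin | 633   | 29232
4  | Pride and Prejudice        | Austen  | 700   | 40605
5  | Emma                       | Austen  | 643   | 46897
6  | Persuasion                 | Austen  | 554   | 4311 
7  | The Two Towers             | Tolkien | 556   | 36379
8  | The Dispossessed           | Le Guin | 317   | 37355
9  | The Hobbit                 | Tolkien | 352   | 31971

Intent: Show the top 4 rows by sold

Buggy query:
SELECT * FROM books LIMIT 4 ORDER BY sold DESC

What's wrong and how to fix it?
Bug: ORDER BY cannot follow LIMIT; LIMIT is the final clause

Fix: Sort with ORDER BY, then apply LIMIT

Corrected query:
SELECT * FROM books ORDER BY sold DESC LIMIT 4

Result:
id | title                      | author  | pages | sold 
---+----------------------------+---------+-------+------
1  | The Fellowship of the Ring | Tolkien | 246   | 48584
2  | Persuasion                 | Austen  | 179   | 47543
5  | Emma                       | Austen  | 643   | 46897
4  | Pride and Prejudice        | Austen  | 700   | 40605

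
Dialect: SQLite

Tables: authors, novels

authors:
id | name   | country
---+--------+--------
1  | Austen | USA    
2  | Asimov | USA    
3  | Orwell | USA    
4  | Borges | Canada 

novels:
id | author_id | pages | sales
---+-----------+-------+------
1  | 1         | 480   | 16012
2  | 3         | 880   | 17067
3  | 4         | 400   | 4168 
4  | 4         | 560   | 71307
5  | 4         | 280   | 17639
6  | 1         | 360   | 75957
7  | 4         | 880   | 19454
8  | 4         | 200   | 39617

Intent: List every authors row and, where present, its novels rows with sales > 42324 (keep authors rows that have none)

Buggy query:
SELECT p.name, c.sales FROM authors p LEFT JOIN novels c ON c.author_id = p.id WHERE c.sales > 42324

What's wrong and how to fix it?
Bug: Filtering c.sales in WHERE discards the NULL rows produced by LEFT JOIN, turning it into an inner join

Fix: Move the right-table condition into the ON clause so unmatched parents are kept

Corrected query:
SELECT p.name, c.sales FROM authors p LEFT JOIN novels c ON c.author_id = p.id AND c.sales > 42324

Result:
name   | sales
-------+------
Austen | 75957
Asimov | NULL 
Orwell | NULL 
Borges | 71307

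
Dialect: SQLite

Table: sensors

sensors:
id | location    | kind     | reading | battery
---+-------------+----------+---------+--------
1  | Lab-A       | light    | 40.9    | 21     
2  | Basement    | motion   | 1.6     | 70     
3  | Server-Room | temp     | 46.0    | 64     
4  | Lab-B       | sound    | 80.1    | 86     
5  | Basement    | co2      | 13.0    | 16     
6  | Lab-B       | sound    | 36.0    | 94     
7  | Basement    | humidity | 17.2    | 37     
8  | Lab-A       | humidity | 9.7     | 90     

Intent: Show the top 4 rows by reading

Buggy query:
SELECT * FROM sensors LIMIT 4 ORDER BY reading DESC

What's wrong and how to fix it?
Bug: LIMIT must come after ORDER BY

Fix: Sort with ORDER BY, then apply LIMIT

Corrected query:
SELECT * FROM sensors ORDER BY reading DESC LIMIT 4

Result:
id | location    | kind  | reading | battery
---+-------------+-------+---------+--------
4  | Lab-B       | sound | 80.1    | 86     
3  | Server-Room | temp  | 46      | 64     
1  | Lab-A       | light | 40.9    | 21     
6  | Lab-B       | sound | 36      | 94     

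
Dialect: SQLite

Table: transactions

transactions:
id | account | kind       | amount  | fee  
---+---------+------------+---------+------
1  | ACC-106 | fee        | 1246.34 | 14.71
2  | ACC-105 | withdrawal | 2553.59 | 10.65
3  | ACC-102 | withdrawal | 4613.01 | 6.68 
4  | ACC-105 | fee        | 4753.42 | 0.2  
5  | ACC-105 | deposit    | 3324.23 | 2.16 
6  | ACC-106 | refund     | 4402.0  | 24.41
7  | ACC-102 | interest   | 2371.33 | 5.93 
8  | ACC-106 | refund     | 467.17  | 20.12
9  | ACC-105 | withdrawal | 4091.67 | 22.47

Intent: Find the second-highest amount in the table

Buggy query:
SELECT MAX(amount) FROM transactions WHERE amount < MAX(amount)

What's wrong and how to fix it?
Bug: The inner MAX is an aggregate inside WHERE, which is not allowed

Fix: Compute the overall MAX in a subquery, then take MAX of rows below it

Corrected query:
SELECT MAX(amount) FROM transactions WHERE amount < (SELECT MAX(amount) FROM transactions)

Result:
MAX(amount)
-----------
4613.01    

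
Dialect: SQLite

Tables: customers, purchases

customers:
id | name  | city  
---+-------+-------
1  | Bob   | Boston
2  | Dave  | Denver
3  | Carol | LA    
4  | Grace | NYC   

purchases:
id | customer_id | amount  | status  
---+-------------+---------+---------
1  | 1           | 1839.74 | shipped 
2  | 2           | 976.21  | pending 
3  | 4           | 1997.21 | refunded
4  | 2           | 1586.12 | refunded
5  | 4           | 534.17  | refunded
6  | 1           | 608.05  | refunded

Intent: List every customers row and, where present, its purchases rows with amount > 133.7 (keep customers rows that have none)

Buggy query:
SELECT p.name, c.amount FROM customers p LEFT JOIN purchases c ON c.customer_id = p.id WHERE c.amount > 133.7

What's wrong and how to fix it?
Bug: A WHERE condition on the right-hand table after LEFT JOIN drops unmatched parents

Fix: Move the right-table condition into the ON clause so unmatched parents are kept

Corrected query:
SELECT p.name, c.amount FROM customers p LEFT JOIN purchases c ON c.customer_id = p.id AND c.amount > 133.7

Result:
name  | amount 
------+--------
Bob   | 608.05 
Bob   | 1839.74
Dave  | 976.21 
Dave  | 1586.12
Carol | NULL   
Grace | 534.17 
Grace | 1997.21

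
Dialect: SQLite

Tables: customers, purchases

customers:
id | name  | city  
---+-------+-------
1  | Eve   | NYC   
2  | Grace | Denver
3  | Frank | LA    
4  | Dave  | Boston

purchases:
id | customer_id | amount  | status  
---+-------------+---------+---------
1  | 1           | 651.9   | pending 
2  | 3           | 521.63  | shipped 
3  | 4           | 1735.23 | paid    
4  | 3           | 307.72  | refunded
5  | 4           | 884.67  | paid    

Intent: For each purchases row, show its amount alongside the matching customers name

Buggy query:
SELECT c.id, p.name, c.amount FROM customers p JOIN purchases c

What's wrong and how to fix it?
Bug: JOIN with no ON clause produces a cartesian product; every purchases row pairs with every customers row

Fix: Specify the join condition linking the foreign key to the parent id

Corrected query:
SELECT c.id, p.name, c.amount FROM customers p JOIN purchases c ON c.customer_id = p.id

Result:
id | name  | amount 
---+-------+--------
1  | Eve   | 651.9  
2  | Frank | 521.63 
3  | Dave  | 1735.23
4  | Frank | 307.72 
5  | Dave  | 884.67 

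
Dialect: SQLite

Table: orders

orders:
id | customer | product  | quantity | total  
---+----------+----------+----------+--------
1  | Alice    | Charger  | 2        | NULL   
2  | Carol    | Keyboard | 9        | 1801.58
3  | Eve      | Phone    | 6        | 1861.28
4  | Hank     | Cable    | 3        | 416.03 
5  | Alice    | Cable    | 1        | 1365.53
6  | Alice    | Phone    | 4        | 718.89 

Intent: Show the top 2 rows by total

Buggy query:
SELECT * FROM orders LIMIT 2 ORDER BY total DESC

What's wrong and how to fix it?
Bug: LIMIT must come after ORDER BY

Fix: Swap the clauses: ORDER BY first, then LIMIT

Corrected query:
SELECT * FROM orders ORDER BY total DESC LIMIT 2

Result:
id | customer | product  | quantity | total  
---+----------+----------+----------+--------
3  | Eve      | Phone    | 6        | 1861.28
2  | Carol    | Keyboard | 9        | 1801.58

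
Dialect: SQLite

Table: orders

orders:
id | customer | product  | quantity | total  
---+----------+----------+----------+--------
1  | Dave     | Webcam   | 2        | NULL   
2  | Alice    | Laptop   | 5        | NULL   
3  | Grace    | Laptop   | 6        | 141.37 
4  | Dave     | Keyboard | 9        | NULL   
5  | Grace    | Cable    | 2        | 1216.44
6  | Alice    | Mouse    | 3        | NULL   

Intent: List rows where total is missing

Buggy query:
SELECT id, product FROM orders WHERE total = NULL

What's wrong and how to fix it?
Bug: '= NULL' is always unknown in SQL three-valued logic, so no rows match

Fix: Replace '= NULL' with 'IS NULL'

Corrected query:
SELECT id, product FROM orders WHERE total IS NULL

Result:
id | product 
---+---------
1  | Webcam  
2  | Laptop  
4  | Keyboard
6  | Mouse   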